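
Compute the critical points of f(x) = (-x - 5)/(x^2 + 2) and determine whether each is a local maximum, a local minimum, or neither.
f'(x) = (-x^2 + 2*x*(x + 5) - 2)/(x^2 + 2)^2

Solve f'(x) = 0:
  f'(x) = (x^2 + 10*x - 2)/(x^2 + 2)^2; the denominator is positive wherever f is defined, so f'(x) = 0 ⇔ x^2 + 10*x - 2 = 0.
  x^2 + 10*x - 2 = 0 has no rational roots; quadratic formula: x = (-10 ± √108)/2.
  ⇒ x = -3*sqrt(3) - 5 ≈ -10.1962, -5 + 3*sqrt(3) ≈ 0.1962

f''(x) = 2*(-4*x^2*(x + 5) + (3*x + 5)*(x^2 + 2))/(x^2 + 2)^3
Second-derivative test at each critical point:
  f''(-10.1962) = -0.0009 < 0 → local maximum
  f''(0.1962) = 2.5009 > 0 → local minimum

Critical points: x = -3*sqrt(3) - 5 ≈ -10.1962 (local maximum); x = -5 + 3*sqrt(3) ≈ 0.1962 (local minimum)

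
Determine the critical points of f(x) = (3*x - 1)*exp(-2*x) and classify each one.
f'(x) = (5 - 6*x)*exp(-2*x)

Solve f'(x) = 0:
  f'(x) = (5 - 6*x)·exp(-2*x) and exp(-2*x) > 0 for every x, so f'(x) = 0 ⇔ 5 - 6*x = 0.
  5 - 6*x = 0.
  ⇒ x = 5/6

f''(x) = 4*(3*x - 4)*exp(-2*x)
Second-derivative test at each critical point:
  f''(5/6) = -1.1333 < 0 → local maximum

Critical points: x = 5/6 (local maximum)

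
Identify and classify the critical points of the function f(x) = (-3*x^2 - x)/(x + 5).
f'(x) = (-3*x^2 - 30*x - 5)/(x^2 + 10*x + 25)

Solve f'(x) = 0:
  f'(x) = -(3*x^2 + 30*x + 5)/(x + 5)^2; the denominator is positive wherever f is defined, so f'(x) = 0 ⇔ -3*x^2 - 30*x - 5 = 0.
  3*x^2 + 30*x + 5 = 0 has no rational roots; quadratic formula: x = (-30 ± √840)/6.
  ⇒ x = -5 - sqrt(210)/3 ≈ -9.8305, -5 + sqrt(210)/3 ≈ -0.1695

f''(x) = -140/(x^3 + 15*x^2 + 75*x + 125)
Second-derivative test at each critical point:
  f''(-9.8305) = 1.2421 > 0 → local minimum
  f''(-0.1695) = -1.2421 < 0 → local maximum

Critical points: x = -5 - sqrt(210)/3 ≈ -9.8305 (local minimum); x = -5 + sqrt(210)/3 ≈ -0.1695 (local maximum)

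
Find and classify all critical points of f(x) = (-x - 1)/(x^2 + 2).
f'(x) = (-x^2 + 2*x*(x + 1) - 2)/(x^2 + 2)^2

Solve f'(x) = 0:
  f'(x) = (x^2 + 2*x - 2)/(x^2 + 2)^2; the denominator is positive wherever f is defined, so f'(x) = 0 ⇔ x^2 + 2*x - 2 = 0.
  x^2 + 2*x - 2 = 0 has no rational roots; quadratic formula: x = (-2 ± √12)/2.
  ⇒ x = -sqrt(3) - 1 ≈ -2.7321, -1 + sqrt(3) ≈ 0.7321

f''(x) = 2*(-4*x^2*(x + 1) + (3*x + 1)*(x^2 + 2))/(x^2 + 2)^3
Second-derivative test at each critical point:
  f''(-2.7321) = -0.0387 < 0 → local maximum
  f''(0.7321) = 0.5387 > 0 → local minimum

Critical points: x = -sqrt(3) - 1 ≈ -2.7321 (local maximum); x = -1 + sqrt(3) ≈ 0.7321 (local minimum)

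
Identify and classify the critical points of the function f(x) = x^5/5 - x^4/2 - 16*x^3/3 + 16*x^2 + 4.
f'(x) = x*(x^3 - 2*x^2 - 16*x + 32)

Solve f'(x) = 0:
  Factor: x^4 - 2*x^3 - 16*x^2 + 32*x = x*(x - 4)*(x - 2)*(x + 4) = 0.
  ⇒ x = -4, 0, 2, 4

f''(x) = 4*x^3 - 6*x^2 - 32*x + 32
Second-derivative test at each critical point:
  f''(-4) = -192 < 0 → local maximum
  f''(0) = 32 > 0 → local minimum
  f''(2) = -24 < 0 → local maximum
  f''(4) = 64 > 0 → local minimum

Critical points: x = -4 (local maximum); x = 0 (local minimum); x = 2 (local maximum); x = 4 (local minimum)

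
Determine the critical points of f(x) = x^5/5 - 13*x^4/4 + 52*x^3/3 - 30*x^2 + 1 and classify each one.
f'(x) = x*(x^3 - 13*x^2 + 52*x - 60)

Solve f'(x) = 0:
  Factor: x^4 - 13*x^3 + 52*x^2 - 60*x = x*(x - 6)*(x - 5)*(x - 2) = 0.
  ⇒ x = 0, 2, 5, 6

f''(x) = 4*x^3 - 39*x^2 + 104*x - 60
Second-derivative test at each critical point:
  f''(0) = -60 < 0 → local maximum
  f''(2) = 24 > 0 → local minimum
  f''(5) = -15 < 0 → local maximum
  f''(6) = 24 > 0 → local minimum

Critical points: x = 0 (local maximum); x = 2 (local minimum); x = 5 (local maximum); x = 6 (local minimum)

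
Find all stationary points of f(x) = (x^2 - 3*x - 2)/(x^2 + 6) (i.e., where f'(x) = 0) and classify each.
f'(x) = (3*x^2 + 16*x - 18)/(x^4 + 12*x^2 + 36)

Solve f'(x) = 0:
  f'(x) = (3*x^2 + 16*x - 18)/(x^2 + 6)^2; the denominator is positive wherever f is defined, so f'(x) = 0 ⇔ 3*x^2 + 16*x - 18 = 0.
  3*x^2 + 16*x - 18 = 0 has no rational roots; quadratic formula: x = (-16 ± √472)/6.
  ⇒ x = -sqrt(118)/3 - 8/3 ≈ -6.2876, -8/3 + sqrt(118)/3 ≈ 0.9543

f''(x) = 6*(-x^3 - 8*x^2 + 18*x + 16)/(x^6 + 18*x^4 + 108*x^2 + 216)
Second-derivative test at each critical point:
  f''(-6.2876) = -0.0105 < 0 → local maximum
  f''(0.9543) = 0.4549 > 0 → local minimum

Critical points: x = -sqrt(118)/3 - 8/3 ≈ -6.2876 (local maximum); x = -8/3 + sqrt(118)/3 ≈ 0.9543 (local minimum)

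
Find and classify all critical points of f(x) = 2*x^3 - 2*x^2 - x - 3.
f'(x) = 6*x^2 - 4*x - 1

Solve f'(x) = 0:
  6*x^2 - 4*x - 1 = 0 has no rational roots; quadratic formula: x = (4 ± √40)/12.
  ⇒ x = 1/3 - sqrt(10)/6 ≈ -0.1937, 1/3 + sqrt(10)/6 ≈ 0.8604

f''(x) = 12*x - 4
Second-derivative test at each critical point:
  f''(-0.1937) = -6.3246 < 0 → local maximum
  f''(0.8604) = 6.3246 > 0 → local minimum

Critical points: x = 1/3 - sqrt(10)/6 ≈ -0.1937 (local maximum); x = 1/3 + sqrt(10)/6 ≈ 0.8604 (local minimum)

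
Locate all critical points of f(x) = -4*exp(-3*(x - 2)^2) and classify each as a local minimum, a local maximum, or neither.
f'(x) = 24*(x - 2)*exp(-3*(x - 2)^2)

Solve f'(x) = 0:
  f'(x) = (24*x - 48)·exp(-3*(x - 2)^2) and exp(-3*(x - 2)^2) > 0 for every x, so f'(x) = 0 ⇔ 24*x - 48 = 0.
  Factor: 24*x - 48 = 24*(x - 2) = 0.
  ⇒ x = 2

f''(x) = 24*(1 - 6*(x - 2)^2)*exp(-3*(x - 2)^2)
Second-derivative test at each critical point:
  f''(2) = 24 > 0 → local minimum

Critical points: x = 2 (local minimum)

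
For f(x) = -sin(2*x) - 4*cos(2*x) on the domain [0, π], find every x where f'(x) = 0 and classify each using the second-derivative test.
f'(x) = 8*sin(2*x) - 2*cos(2*x)

Solve f'(x) = 0 on [0, π]:
  f'(x) = 0 ⇔ -cos(2*x) = -4*sin(2*x) ⇔ tan(2*x) = 1/4, i.e. 2*x = arctan(1/4) + nπ; keep the solutions lying in [0, π].
  ⇒ x = atan(1/4)/2 ≈ 0.1225, atan(1/4)/2 + pi/2 ≈ 1.6933

f''(x) = 4*sin(2*x) + 16*cos(2*x)
Second-derivative test at each critical point:
  f''(0.1225) = 16.4924 > 0 → local minimum
  f''(1.6933) = -16.4924 < 0 → local maximum

Critical points: x = atan(1/4)/2 ≈ 0.1225 (local minimum); x = atan(1/4)/2 + pi/2 ≈ 1.6933 (local maximum)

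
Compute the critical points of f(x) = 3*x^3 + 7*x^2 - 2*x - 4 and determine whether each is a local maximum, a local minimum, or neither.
f'(x) = 9*x^2 + 14*x - 2

Solve f'(x) = 0:
  9*x^2 + 14*x - 2 = 0 has no rational roots; quadratic formula: x = (-14 ± √268)/18.
  ⇒ x = -sqrt(67)/9 - 7/9 ≈ -1.6873, -7/9 + sqrt(67)/9 ≈ 0.1317

f''(x) = 18*x + 14
Second-derivative test at each critical point:
  f''(-1.6873) = -16.3707 < 0 → local maximum
  f''(0.1317) = 16.3707 > 0 → local minimum

Critical points: x = -sqrt(67)/9 - 7/9 ≈ -1.6873 (local maximum); x = -7/9 + sqrt(67)/9 ≈ 0.1317 (local minimum)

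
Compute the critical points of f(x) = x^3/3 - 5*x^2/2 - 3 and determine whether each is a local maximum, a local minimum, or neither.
f'(x) = x*(x - 5)

Solve f'(x) = 0:
  Factor: x^2 - 5*x = x*(x - 5) = 0.
  ⇒ x = 0, 5

f''(x) = 2*x - 5
Second-derivative test at each critical point:
  f''(0) = -5 < 0 → local maximum
  f''(5) = 5 > 0 → local minimum

Critical points: x = 0 (local maximum); x = 5 (local minimum)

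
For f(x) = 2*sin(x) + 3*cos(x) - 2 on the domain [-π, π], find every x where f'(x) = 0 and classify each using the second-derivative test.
f'(x) = -3*sin(x) + 2*cos(x)

Solve f'(x) = 0 on [-π, π]:
  f'(x) = 0 ⇔ 2*cos(x) = 3*sin(x) ⇔ tan(x) = 2/3, i.e. x = arctan(2/3) + nπ; keep the solutions lying in [-π, π].
  ⇒ x = -pi + atan(2/3) ≈ -2.5536, atan(2/3) ≈ 0.5880

f''(x) = -2*sin(x) - 3*cos(x)
Second-derivative test at each critical point:
  f''(-2.5536) = 3.6056 > 0 → local minimum
  f''(0.5880) = -3.6056 < 0 → local maximum

Critical points: x = -pi + atan(2/3) ≈ -2.5536 (local minimum); x = atan(2/3) ≈ 0.5880 (local maximum)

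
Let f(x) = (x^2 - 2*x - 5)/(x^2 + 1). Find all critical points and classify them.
f'(x) = 2*(x^2 + 6*x - 1)/(x^4 + 2*x^2 + 1)

Solve f'(x) = 0:
  f'(x) = 2*(x^2 + 6*x - 1)/(x^2 + 1)^2; the denominator is positive wherever f is defined, so f'(x) = 0 ⇔ 2*x^2 + 12*x - 2 = 0.
  Factor: 2*x^2 + 12*x - 2 = 2*(x^2 + 6*x - 1); x^2 + 6*x - 1 = 0 has no rational roots; quadratic formula: x = (-6 ± √40)/2.
  ⇒ x = -sqrt(10) - 3 ≈ -6.1623, -3 + sqrt(10) ≈ 0.1623

f''(x) = 4*(-x^3 - 9*x^2 + 3*x + 3)/(x^6 + 3*x^4 + 3*x^2 + 1)
Second-derivative test at each critical point:
  f''(-6.1623) = -0.0083 < 0 → local maximum
  f''(0.1623) = 12.0083 > 0 → local minimum

Critical points: x = -sqrt(10) - 3 ≈ -6.1623 (local maximum); x = -3 + sqrt(10) ≈ 0.1623 (local minimum)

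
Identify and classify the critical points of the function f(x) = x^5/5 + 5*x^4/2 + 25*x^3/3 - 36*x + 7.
f'(x) = x^4 + 10*x^3 + 25*x^2 - 36

Solve f'(x) = 0:
  Factor: x^4 + 10*x^3 + 25*x^2 - 36 = (x - 1)*(x + 2)*(x + 3)*(x + 6) = 0.
  ⇒ x = -6, -3, -2, 1

f''(x) = 2*x*(2*x^2 + 15*x + 25)
Second-derivative test at each critical point:
  f''(-6) = -84 < 0 → local maximum
  f''(-3) = 12 > 0 → local minimum
  f''(-2) = -12 < 0 → local maximum
  f''(1) = 84 > 0 → local minimum

Critical points: x = -6 (local maximum); x = -3 (local minimum); x = -2 (local maximum); x = 1 (local minimum)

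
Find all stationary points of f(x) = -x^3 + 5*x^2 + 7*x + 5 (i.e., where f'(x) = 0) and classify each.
f'(x) = -3*x^2 + 10*x + 7

Solve f'(x) = 0:
  3*x^2 - 10*x - 7 = 0 has no rational roots; quadratic formula: x = (10 ± √184)/6.
  ⇒ x = 5/3 - sqrt(46)/3 ≈ -0.5941, 5/3 + sqrt(46)/3 ≈ 3.9274

f''(x) = 10 - 6*x
Second-derivative test at each critical point:
  f''(-0.5941) = 13.5647 > 0 → local minimum
  f''(3.9274) = -13.5647 < 0 → local maximum

Critical points: x = 5/3 - sqrt(46)/3 ≈ -0.5941 (local minimum); x = 5/3 + sqrt(46)/3 ≈ 3.9274 (local maximum)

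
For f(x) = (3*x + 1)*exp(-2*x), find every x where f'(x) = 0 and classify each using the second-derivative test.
f'(x) = (1 - 6*x)*exp(-2*x)

Solve f'(x) = 0:
  f'(x) = (1 - 6*x)·exp(-2*x) and exp(-2*x) > 0 for every x, so f'(x) = 0 ⇔ 1 - 6*x = 0.
  1 - 6*x = 0.
  ⇒ x = 1/6

f''(x) = 4*(3*x - 2)*exp(-2*x)
Second-derivative test at each critical point:
  f''(1/6) = -4.2992 < 0 → local maximum

Critical points: x = 1/6 (local maximum)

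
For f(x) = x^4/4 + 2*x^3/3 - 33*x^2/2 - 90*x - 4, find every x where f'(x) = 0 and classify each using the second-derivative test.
f'(x) = x^3 + 2*x^2 - 33*x - 90

Solve f'(x) = 0:
  Factor: x^3 + 2*x^2 - 33*x - 90 = (x - 6)*(x + 3)*(x + 5) = 0.
  ⇒ x = -5, -3, 6

f''(x) = 3*x^2 + 4*x - 33
Second-derivative test at each critical point:
  f''(-5) = 22 > 0 → local minimum
  f''(-3) = -18 < 0 → local maximum
  f''(6) = 99 > 0 → local minimum

Critical points: x = -5 (local minimum); x = -3 (local maximum); x = 6 (local minimum)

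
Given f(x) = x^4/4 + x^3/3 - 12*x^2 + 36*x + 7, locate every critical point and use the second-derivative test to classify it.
f'(x) = x^3 + x^2 - 24*x + 36

Solve f'(x) = 0:
  Factor: x^3 + x^2 - 24*x + 36 = (x - 3)*(x - 2)*(x + 6) = 0.
  ⇒ x = -6, 2, 3

f''(x) = 3*x^2 + 2*x - 24
Second-derivative test at each critical point:
  f''(-6) = 72 > 0 → local minimum
  f''(2) = -8 < 0 → local maximum
  f''(3) = 9 > 0 → local minimum

Critical points: x = -6 (local minimum); x = 2 (local maximum); x = 3 (local minimum)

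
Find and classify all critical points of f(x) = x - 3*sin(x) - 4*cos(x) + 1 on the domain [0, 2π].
f'(x) = 4*sin(x) - 3*cos(x) + 1

Solve f'(x) = 0 on [0, 2π]:
  f'(x) = 0 ⇔ 4*sin(x) - 3*cos(x) = -1. Write the left side as R·cos(x + φ) with R = √((-3)² + (-4)²) = 5, cos φ = -3/5, sin φ = -4/5; then cos(x + φ) = -1/5. Solve for x and keep the solutions lying in [0, 2π].
  ⇒ x = atan((-4 + 6*sqrt(6))/(3 + 8*sqrt(6))) ≈ 0.4421, atan((-6*sqrt(6) - 4)/(3 - 8*sqrt(6))) + pi ≈ 3.9865

f''(x) = 3*sin(x) + 4*cos(x)
Second-derivative test at each critical point:
  f''(0.4421) = 4.8990 > 0 → local minimum
  f''(3.9865) = -4.8990 < 0 → local maximum

Critical points: x = atan((-4 + 6*sqrt(6))/(3 + 8*sqrt(6))) ≈ 0.4421 (local minimum); x = atan((-6*sqrt(6) - 4)/(3 - 8*sqrt(6))) + pi ≈ 3.9865 (local maximum)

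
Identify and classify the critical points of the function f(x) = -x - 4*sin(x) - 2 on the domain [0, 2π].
f'(x) = -4*cos(x) - 1

Solve f'(x) = 0 on [0, 2π]:
  f'(x) = 0 ⇔ cos(x) = -1/4, i.e. x = ±arccos(-1/4) + 2nπ; keep the solutions lying in [0, 2π].
  ⇒ x = acos(-1/4) ≈ 1.8235, -acos(-1/4) + 2*pi ≈ 4.4597

f''(x) = 4*sin(x)
Second-derivative test at each critical point:
  f''(1.8235) = 3.8730 > 0 → local minimum
  f''(4.4597) = -3.8730 < 0 → local maximum

Critical points: x = acos(-1/4) ≈ 1.8235 (local minimum); x = -acos(-1/4) + 2*pi ≈ 4.4597 (local maximum)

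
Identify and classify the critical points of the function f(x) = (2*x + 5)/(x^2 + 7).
f'(x) = 2*(-x^2 - 5*x + 7)/(x^4 + 14*x^2 + 49)

Solve f'(x) = 0:
  f'(x) = -2*(x^2 + 5*x - 7)/(x^2 + 7)^2; the denominator is positive wherever f is defined, so f'(x) = 0 ⇔ -2*x^2 - 10*x + 14 = 0.
  Factor: -2*x^2 - 10*x + 14 = -2*(x^2 + 5*x - 7); x^2 + 5*x - 7 = 0 has no rational roots; quadratic formula: x = (-5 ± √53)/2.
  ⇒ x = -sqrt(53)/2 - 5/2 ≈ -6.1401, -5/2 + sqrt(53)/2 ≈ 1.1401

f''(x) = 2*(4*x^2*(2*x + 5) - (6*x + 5)*(x^2 + 7))/(x^2 + 7)^3
Second-derivative test at each critical point:
  f''(-6.1401) = 0.0073 > 0 → local minimum
  f''(1.1401) = -0.2114 < 0 → local maximum

Critical points: x = -sqrt(53)/2 - 5/2 ≈ -6.1401 (local minimum); x = -5/2 + sqrt(53)/2 ≈ 1.1401 (local maximum)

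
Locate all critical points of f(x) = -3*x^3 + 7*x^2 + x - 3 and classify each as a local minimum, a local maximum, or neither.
f'(x) = -9*x^2 + 14*x + 1

Solve f'(x) = 0:
  9*x^2 - 14*x - 1 = 0 has no rational roots; quadratic formula: x = (14 ± √232)/18.
  ⇒ x = 7/9 - sqrt(58)/9 ≈ -0.0684, 7/9 + sqrt(58)/9 ≈ 1.6240

f''(x) = 14 - 18*x
Second-derivative test at each critical point:
  f''(-0.0684) = 15.2315 > 0 → local minimum
  f''(1.6240) = -15.2315 < 0 → local maximum

Critical points: x = 7/9 - sqrt(58)/9 ≈ -0.0684 (local minimum); x = 7/9 + sqrt(58)/9 ≈ 1.6240 (local maximum)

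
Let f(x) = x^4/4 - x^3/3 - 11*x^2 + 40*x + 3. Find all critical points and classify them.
f'(x) = x^3 - x^2 - 22*x + 40

Solve f'(x) = 0:
  Factor: x^3 - x^2 - 22*x + 40 = (x - 4)*(x - 2)*(x + 5) = 0.
  ⇒ x = -5, 2, 4

f''(x) = 3*x^2 - 2*x - 22
Second-derivative test at each critical point:
  f''(-5) = 63 > 0 → local minimum
  f''(2) = -14 < 0 → local maximum
  f''(4) = 18 > 0 → local minimum

Critical points: x = -5 (local minimum); x = 2 (local maximum); x = 4 (local minimum)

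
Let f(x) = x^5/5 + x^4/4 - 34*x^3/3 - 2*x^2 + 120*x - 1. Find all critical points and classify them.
f'(x) = x^4 + x^3 - 34*x^2 - 4*x + 120

Solve f'(x) = 0:
  Factor: x^4 + x^3 - 34*x^2 - 4*x + 120 = (x - 5)*(x - 2)*(x + 2)*(x + 6) = 0.
  ⇒ x = -6, -2, 2, 5

f''(x) = 4*x^3 + 3*x^2 - 68*x - 4
Second-derivative test at each critical point:
  f''(-6) = -352 < 0 → local maximum
  f''(-2) = 112 > 0 → local minimum
  f''(2) = -96 < 0 → local maximum
  f''(5) = 231 > 0 → local minimum

Critical points: x = -6 (local maximum); x = -2 (local minimum); x = 2 (local maximum); x = 5 (local minimum)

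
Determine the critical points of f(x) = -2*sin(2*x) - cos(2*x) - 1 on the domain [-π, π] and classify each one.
f'(x) = 2*sin(2*x) - 4*cos(2*x)

Solve f'(x) = 0 on [-π, π]:
  f'(x) = 0 ⇔ -2*cos(2*x) = -sin(2*x) ⇔ tan(2*x) = 2, i.e. 2*x = arctan(2) + nπ; keep the solutions lying in [-π, π].
  ⇒ x = -pi + atan(2)/2 ≈ -2.5880, -pi/2 + atan(2)/2 ≈ -1.0172, atan(2)/2 ≈ 0.5536, atan(2)/2 + pi/2 ≈ 2.1244

f''(x) = 8*sin(2*x) + 4*cos(2*x)
Second-derivative test at each critical point:
  f''(-2.5880) = 8.9443 > 0 → local minimum
  f''(-1.0172) = -8.9443 < 0 → local maximum
  f''(0.5536) = 8.9443 > 0 → local minimum
  f''(2.1244) = -8.9443 < 0 → local maximum

Critical points: x = -pi + atan(2)/2 ≈ -2.5880 (local minimum); x = -pi/2 + atan(2)/2 ≈ -1.0172 (local maximum); x = atan(2)/2 ≈ 0.5536 (local minimum); x = atan(2)/2 + pi/2 ≈ 2.1244 (local maximum)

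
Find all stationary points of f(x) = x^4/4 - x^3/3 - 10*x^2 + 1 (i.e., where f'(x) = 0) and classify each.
f'(x) = x*(x^2 - x - 20)

Solve f'(x) = 0:
  Factor: x^3 - x^2 - 20*x = x*(x - 5)*(x + 4) = 0.
  ⇒ x = -4, 0, 5

f''(x) = 3*x^2 - 2*x - 20
Second-derivative test at each critical point:
  f''(-4) = 36 > 0 → local minimum
  f''(0) = -20 < 0 → local maximum
  f''(5) = 45 > 0 → local minimum

Critical points: x = -4 (local minimum); x = 0 (local maximum); x = 5 (local minimum)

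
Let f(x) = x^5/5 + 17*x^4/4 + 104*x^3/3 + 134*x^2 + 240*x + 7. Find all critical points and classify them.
f'(x) = x^4 + 17*x^3 + 104*x^2 + 268*x + 240

Solve f'(x) = 0:
  Factor: x^4 + 17*x^3 + 104*x^2 + 268*x + 240 = (x + 2)*(x + 4)*(x + 5)*(x + 6) = 0.
  ⇒ x = -6, -5, -4, -2

f''(x) = 4*x^3 + 51*x^2 + 208*x + 268
Second-derivative test at each critical point:
  f''(-6) = -8 < 0 → local maximum
  f''(-5) = 3 > 0 → local minimum
  f''(-4) = -4 < 0 → local maximum
  f''(-2) = 24 > 0 → local minimum

Critical points: x = -6 (local maximum); x = -5 (local minimum); x = -4 (local maximum); x = -2 (local minimum)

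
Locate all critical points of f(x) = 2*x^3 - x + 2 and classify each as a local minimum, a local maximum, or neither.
f'(x) = 6*x^2 - 1

Solve f'(x) = 0:
  6*x^2 - 1 = 0 has no rational roots; quadratic formula: x = (0 ± √24)/12.
  ⇒ x = -sqrt(6)/6 ≈ -0.4082, sqrt(6)/6 ≈ 0.4082

f''(x) = 12*x
Second-derivative test at each critical point:
  f''(-0.4082) = -4.8990 < 0 → local maximum
  f''(0.4082) = 4.8990 > 0 → local minimum

Critical points: x = -sqrt(6)/6 ≈ -0.4082 (local maximum); x = sqrt(6)/6 ≈ 0.4082 (local minimum)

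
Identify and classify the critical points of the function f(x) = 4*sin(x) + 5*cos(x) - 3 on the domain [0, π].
f'(x) = -5*sin(x) + 4*cos(x)

Solve f'(x) = 0 on [0, π]:
  f'(x) = 0 ⇔ 4*cos(x) = 5*sin(x) ⇔ tan(x) = 4/5, i.e. x = arctan(4/5) + nπ; keep the solutions lying in [0, π].
  ⇒ x = atan(4/5) ≈ 0.6747

f''(x) = -4*sin(x) - 5*cos(x)
Second-derivative test at each critical point:
  f''(0.6747) = -6.4031 < 0 → local maximum

Critical points: x = atan(4/5) ≈ 0.6747 (local maximum)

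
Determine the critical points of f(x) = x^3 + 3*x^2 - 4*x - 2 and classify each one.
f'(x) = 3*x^2 + 6*x - 4

Solve f'(x) = 0:
  3*x^2 + 6*x - 4 = 0 has no rational roots; quadratic formula: x = (-6 ± √84)/6.
  ⇒ x = -sqrt(21)/3 - 1 ≈ -2.5275, -1 + sqrt(21)/3 ≈ 0.5275

f''(x) = 6*x + 6
Second-derivative test at each critical point:
  f''(-2.5275) = -9.1652 < 0 → local maximum
  f''(0.5275) = 9.1652 > 0 → local minimum

Critical points: x = -sqrt(21)/3 - 1 ≈ -2.5275 (local maximum); x = -1 + sqrt(21)/3 ≈ 0.5275 (local minimum)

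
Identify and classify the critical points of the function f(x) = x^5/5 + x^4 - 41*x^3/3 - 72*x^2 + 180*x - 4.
f'(x) = x^4 + 4*x^3 - 41*x^2 - 144*x + 180

Solve f'(x) = 0:
  Factor: x^4 + 4*x^3 - 41*x^2 - 144*x + 180 = (x - 6)*(x - 1)*(x + 5)*(x + 6) = 0.
  ⇒ x = -6, -5, 1, 6

f''(x) = 4*x^3 + 12*x^2 - 82*x - 144
Second-derivative test at each critical point:
  f''(-6) = -84 < 0 → local maximum
  f''(-5) = 66 > 0 → local minimum
  f''(1) = -210 < 0 → local maximum
  f''(6) = 660 > 0 → local minimum

Critical points: x = -6 (local maximum); x = -5 (local minimum); x = 1 (local maximum); x = 6 (local minimum)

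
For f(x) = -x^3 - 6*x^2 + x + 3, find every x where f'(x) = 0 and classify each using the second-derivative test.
f'(x) = -3*x^2 - 12*x + 1

Solve f'(x) = 0:
  3*x^2 + 12*x - 1 = 0 has no rational roots; quadratic formula: x = (-12 ± √156)/6.
  ⇒ x = -sqrt(39)/3 - 2 ≈ -4.0817, -2 + sqrt(39)/3 ≈ 0.0817

f''(x) = -6*x - 12
Second-derivative test at each critical point:
  f''(-4.0817) = 12.4900 > 0 → local minimum
  f''(0.0817) = -12.4900 < 0 → local maximum

Critical points: x = -sqrt(39)/3 - 2 ≈ -4.0817 (local minimum); x = -2 + sqrt(39)/3 ≈ 0.0817 (local maximum)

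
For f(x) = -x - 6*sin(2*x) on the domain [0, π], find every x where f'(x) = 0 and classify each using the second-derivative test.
f'(x) = 24*sin(x)^2 - 13

Solve f'(x) = 0 on [0, π]:
  f'(x) = 0 ⇔ cos(2*x) = -1/12, i.e. 2*x = ±arccos(-1/12) + 2nπ; keep the solutions lying in [0, π].
  ⇒ x = acos(-1/12)/2 ≈ 0.8271, pi - acos(-1/12)/2 ≈ 2.3145

f''(x) = 24*sin(2*x)
Second-derivative test at each critical point:
  f''(0.8271) = 23.9165 > 0 → local minimum
  f''(2.3145) = -23.9165 < 0 → local maximum

Critical points: x = acos(-1/12)/2 ≈ 0.8271 (local minimum); x = pi - acos(-1/12)/2 ≈ 2.3145 (local maximum)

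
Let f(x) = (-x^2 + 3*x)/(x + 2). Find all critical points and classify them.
f'(x) = (-x^2 - 4*x + 6)/(x^2 + 4*x + 4)

Solve f'(x) = 0:
  f'(x) = -(x^2 + 4*x - 6)/(x + 2)^2; the denominator is positive wherever f is defined, so f'(x) = 0 ⇔ -x^2 - 4*x + 6 = 0.
  x^2 + 4*x - 6 = 0 has no rational roots; quadratic formula: x = (-4 ± √40)/2.
  ⇒ x = -sqrt(10) - 2 ≈ -5.1623, -2 + sqrt(10) ≈ 1.1623

f''(x) = -20/(x^3 + 6*x^2 + 12*x + 8)
Second-derivative test at each critical point:
  f''(-5.1623) = 0.6325 > 0 → local minimum
  f''(1.1623) = -0.6325 < 0 → local maximum

Critical points: x = -sqrt(10) - 2 ≈ -5.1623 (local minimum); x = -2 + sqrt(10) ≈ 1.1623 (local maximum)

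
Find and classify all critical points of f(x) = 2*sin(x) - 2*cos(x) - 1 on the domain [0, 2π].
f'(x) = 2*sqrt(2)*sin(x + pi/4)

Solve f'(x) = 0 on [0, 2π]:
  f'(x) = 0 ⇔ 2*cos(x) = -2*sin(x) ⇔ tan(x) = -1, i.e. x = arctan(-1) + nπ; keep the solutions lying in [0, 2π].
  ⇒ x = 3*pi/4 ≈ 2.3562, 7*pi/4 ≈ 5.4978

f''(x) = 2*sqrt(2)*cos(x + pi/4)
Second-derivative test at each critical point:
  f''(2.3562) = -2.8284 < 0 → local maximum
  f''(5.4978) = 2.8284 > 0 → local minimum

Critical points: x = 3*pi/4 ≈ 2.3562 (local maximum); x = 7*pi/4 ≈ 5.4978 (local minimum)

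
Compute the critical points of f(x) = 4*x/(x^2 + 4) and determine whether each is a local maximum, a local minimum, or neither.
f'(x) = 4*(4 - x^2)/(x^4 + 8*x^2 + 16)

Solve f'(x) = 0:
  f'(x) = -4*(x - 2)*(x + 2)/(x^2 + 4)^2; the denominator is positive wherever f is defined, so f'(x) = 0 ⇔ 16 - 4*x^2 = 0.
  Factor: 16 - 4*x^2 = -4*(x - 2)*(x + 2) = 0.
  ⇒ x = -2, 2

f''(x) = 8*x*(x^2 - 12)/(x^2 + 4)^3
Second-derivative test at each critical point:
  f''(-2) = 1/4 > 0 → local minimum
  f''(2) = -1/4 < 0 → local maximum

Critical points: x = -2 (local minimum); x = 2 (local maximum)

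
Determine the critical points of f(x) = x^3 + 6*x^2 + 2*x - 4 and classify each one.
f'(x) = 3*x^2 + 12*x + 2

Solve f'(x) = 0:
  3*x^2 + 12*x + 2 = 0 has no rational roots; quadratic formula: x = (-12 ± √120)/6.
  ⇒ x = -2 - sqrt(30)/3 ≈ -3.8257, -2 + sqrt(30)/3 ≈ -0.1743

f''(x) = 6*x + 12
Second-derivative test at each critical point:
  f''(-3.8257) = -10.9545 < 0 → local maximum
  f''(-0.1743) = 10.9545 > 0 → local minimum

Critical points: x = -2 - sqrt(30)/3 ≈ -3.8257 (local maximum); x = -2 + sqrt(30)/3 ≈ -0.1743 (local minimum)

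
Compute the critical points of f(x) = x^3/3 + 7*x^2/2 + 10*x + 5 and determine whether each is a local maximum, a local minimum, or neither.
f'(x) = x^2 + 7*x + 10

Solve f'(x) = 0:
  Factor: x^2 + 7*x + 10 = (x + 2)*(x + 5) = 0.
  ⇒ x = -5, -2

f''(x) = 2*x + 7
Second-derivative test at each critical point:
  f''(-5) = -3 < 0 → local maximum
  f''(-2) = 3 > 0 → local minimum

Critical points: x = -5 (local maximum); x = -2 (local minimum)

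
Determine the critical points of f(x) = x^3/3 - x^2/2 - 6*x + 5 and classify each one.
f'(x) = x^2 - x - 6

Solve f'(x) = 0:
  Factor: x^2 - x - 6 = (x - 3)*(x + 2) = 0.
  ⇒ x = -2, 3

f''(x) = 2*x - 1
Second-derivative test at each critical point:
  f''(-2) = -5 < 0 → local maximum
  f''(3) = 5 > 0 → local minimum

Critical points: x = -2 (local maximum); x = 3 (local minimum)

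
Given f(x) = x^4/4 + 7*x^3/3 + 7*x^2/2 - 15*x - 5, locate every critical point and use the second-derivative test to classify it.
f'(x) = x^3 + 7*x^2 + 7*x - 15

Solve f'(x) = 0:
  Factor: x^3 + 7*x^2 + 7*x - 15 = (x - 1)*(x + 3)*(x + 5) = 0.
  ⇒ x = -5, -3, 1

f''(x) = 3*x^2 + 14*x + 7
Second-derivative test at each critical point:
  f''(-5) = 12 > 0 → local minimum
  f''(-3) = -8 < 0 → local maximum
  f''(1) = 24 > 0 → local minimum

Critical points: x = -5 (local minimum); x = -3 (local maximum); x = 1 (local minimum)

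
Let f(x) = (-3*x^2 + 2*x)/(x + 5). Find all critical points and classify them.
f'(x) = (-3*x^2 - 30*x + 10)/(x^2 + 10*x + 25)

Solve f'(x) = 0:
  f'(x) = -(3*x^2 + 30*x - 10)/(x + 5)^2; the denominator is positive wherever f is defined, so f'(x) = 0 ⇔ -3*x^2 - 30*x + 10 = 0.
  3*x^2 + 30*x - 10 = 0 has no rational roots; quadratic formula: x = (-30 ± √1020)/6.
  ⇒ x = -sqrt(255)/3 - 5 ≈ -10.3229, -5 + sqrt(255)/3 ≈ 0.3229

f''(x) = -170/(x^3 + 15*x^2 + 75*x + 125)
Second-derivative test at each critical point:
  f''(-10.3229) = 1.1272 > 0 → local minimum
  f''(0.3229) = -1.1272 < 0 → local maximum

Critical points: x = -sqrt(255)/3 - 5 ≈ -10.3229 (local minimum); x = -5 + sqrt(255)/3 ≈ 0.3229 (local maximum)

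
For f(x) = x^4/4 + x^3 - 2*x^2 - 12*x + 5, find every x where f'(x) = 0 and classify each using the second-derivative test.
f'(x) = x^3 + 3*x^2 - 4*x - 12

Solve f'(x) = 0:
  Factor: x^3 + 3*x^2 - 4*x - 12 = (x - 2)*(x + 2)*(x + 3) = 0.
  ⇒ x = -3, -2, 2

f''(x) = 3*x^2 + 6*x - 4
Second-derivative test at each critical point:
  f''(-3) = 5 > 0 → local minimum
  f''(-2) = -4 < 0 → local maximum
  f''(2) = 20 > 0 → local minimum

Critical points: x = -3 (local minimum); x = -2 (local maximum); x = 2 (local minimum)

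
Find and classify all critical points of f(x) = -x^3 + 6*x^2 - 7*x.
f'(x) = -3*x^2 + 12*x - 7

Solve f'(x) = 0:
  3*x^2 - 12*x + 7 = 0 has no rational roots; quadratic formula: x = (12 ± √60)/6.
  ⇒ x = 2 - sqrt(15)/3 ≈ 0.7090, sqrt(15)/3 + 2 ≈ 3.2910

f''(x) = 12 - 6*x
Second-derivative test at each critical point:
  f''(0.7090) = 7.7460 > 0 → local minimum
  f''(3.2910) = -7.7460 < 0 → local maximum

Critical points: x = 2 - sqrt(15)/3 ≈ 0.7090 (local minimum); x = sqrt(15)/3 + 2 ≈ 3.2910 (local maximum)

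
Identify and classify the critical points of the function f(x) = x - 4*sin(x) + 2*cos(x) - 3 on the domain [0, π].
f'(x) = -2*sin(x) - 4*cos(x) + 1

Solve f'(x) = 0 on [0, π]:
  f'(x) = 0 ⇔ -2*sin(x) - 4*cos(x) = -1. Write the left side as R·cos(x + φ) with R = √((-4)² + 2²) = 2*sqrt(5), cos φ = -2*sqrt(5)/5, sin φ = sqrt(5)/5; then cos(x + φ) = -sqrt(5)/10. Solve for x and keep the solutions lying in [0, π].
  ⇒ x = atan((1 + 2*sqrt(19))/(2 - sqrt(19))) + pi ≈ 1.8089

f''(x) = 4*sin(x) - 2*cos(x)
Second-derivative test at each critical point:
  f''(1.8089) = 4.3589 > 0 → local minimum

Critical points: x = atan((1 + 2*sqrt(19))/(2 - sqrt(19))) + pi ≈ 1.8089 (local minimum)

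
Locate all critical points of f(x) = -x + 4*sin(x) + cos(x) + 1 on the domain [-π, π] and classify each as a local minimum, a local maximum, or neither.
f'(x) = -sin(x) + 4*cos(x) - 1

Solve f'(x) = 0 on [-π, π]:
  f'(x) = 0 ⇔ -sin(x) + 4*cos(x) = 1. Write the left side as R·cos(x + φ) with R = √(4² + 1²) = sqrt(17), cos φ = 4*sqrt(17)/17, sin φ = sqrt(17)/17; then cos(x + φ) = sqrt(17)/17. Solve for x and keep the solutions lying in [-π, π].
  ⇒ x = -pi/2 ≈ -1.5708, atan(15/8) ≈ 1.0808

f''(x) = -4*sin(x) - cos(x)
Second-derivative test at each critical point:
  f''(-1.5708) = 4 > 0 → local minimum
  f''(1.0808) = -4 < 0 → local maximum

Critical points: x = -pi/2 ≈ -1.5708 (local minimum); x = atan(15/8) ≈ 1.0808 (local maximum)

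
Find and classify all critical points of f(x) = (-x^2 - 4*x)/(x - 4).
f'(x) = (-x^2 + 8*x + 16)/(x^2 - 8*x + 16)

Solve f'(x) = 0:
  f'(x) = -(x^2 - 8*x - 16)/(x - 4)^2; the denominator is positive wherever f is defined, so f'(x) = 0 ⇔ -x^2 + 8*x + 16 = 0.
  x^2 - 8*x - 16 = 0 has no rational roots; quadratic formula: x = (8 ± √128)/2.
  ⇒ x = 4 - 4*sqrt(2) ≈ -1.6569, 4 + 4*sqrt(2) ≈ 9.6569

f''(x) = -64/(x^3 - 12*x^2 + 48*x - 64)
Second-derivative test at each critical point:
  f''(-1.6569) = 0.3536 > 0 → local minimum
  f''(9.6569) = -0.3536 < 0 → local maximum

Critical points: x = 4 - 4*sqrt(2) ≈ -1.6569 (local minimum); x = 4 + 4*sqrt(2) ≈ 9.6569 (local maximum)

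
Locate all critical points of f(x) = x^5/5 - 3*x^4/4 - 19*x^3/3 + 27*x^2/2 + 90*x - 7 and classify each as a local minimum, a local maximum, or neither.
f'(x) = x^4 - 3*x^3 - 19*x^2 + 27*x + 90

Solve f'(x) = 0:
  Factor: x^4 - 3*x^3 - 19*x^2 + 27*x + 90 = (x - 5)*(x - 3)*(x + 2)*(x + 3) = 0.
  ⇒ x = -3, -2, 3, 5

f''(x) = 4*x^3 - 9*x^2 - 38*x + 27
Second-derivative test at each critical point:
  f''(-3) = -48 < 0 → local maximum
  f''(-2) = 35 > 0 → local minimum
  f''(3) = -60 < 0 → local maximum
  f''(5) = 112 > 0 → local minimum

Critical points: x = -3 (local maximum); x = -2 (local minimum); x = 3 (local maximum); x = 5 (local minimum)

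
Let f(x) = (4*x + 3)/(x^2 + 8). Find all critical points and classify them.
f'(x) = 2*(-2*x^2 - 3*x + 16)/(x^4 + 16*x^2 + 64)

Solve f'(x) = 0:
  f'(x) = -2*(2*x^2 + 3*x - 16)/(x^2 + 8)^2; the denominator is positive wherever f is defined, so f'(x) = 0 ⇔ -4*x^2 - 6*x + 32 = 0.
  Factor: -4*x^2 - 6*x + 32 = -2*(2*x^2 + 3*x - 16); 2*x^2 + 3*x - 16 = 0 has no rational roots; quadratic formula: x = (-3 ± √137)/4.
  ⇒ x = -sqrt(137)/4 - 3/4 ≈ -3.6762, -3/4 + sqrt(137)/4 ≈ 2.1762

f''(x) = 2*(4*x^2*(4*x + 3) - 3*(4*x + 1)*(x^2 + 8))/(x^2 + 8)^3
Second-derivative test at each critical point:
  f''(-3.6762) = 0.0506 > 0 → local minimum
  f''(2.1762) = -0.1443 < 0 → local maximum

Critical points: x = -sqrt(137)/4 - 3/4 ≈ -3.6762 (local minimum); x = -3/4 + sqrt(137)/4 ≈ 2.1762 (local maximum)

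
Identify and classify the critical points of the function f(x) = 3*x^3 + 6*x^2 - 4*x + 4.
f'(x) = 9*x^2 + 12*x - 4

Solve f'(x) = 0:
  9*x^2 + 12*x - 4 = 0 has no rational roots; quadratic formula: x = (-12 ± √288)/18.
  ⇒ x = -2*sqrt(2)/3 - 2/3 ≈ -1.6095, -2/3 + 2*sqrt(2)/3 ≈ 0.2761

f''(x) = 18*x + 12
Second-derivative test at each critical point:
  f''(-1.6095) = -16.9706 < 0 → local maximum
  f''(0.2761) = 16.9706 > 0 → local minimum

Critical points: x = -2*sqrt(2)/3 - 2/3 ≈ -1.6095 (local maximum); x = -2/3 + 2*sqrt(2)/3 ≈ 0.2761 (local minimum)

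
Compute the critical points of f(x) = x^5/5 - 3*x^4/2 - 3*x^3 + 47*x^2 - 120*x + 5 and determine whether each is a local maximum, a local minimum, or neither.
f'(x) = x^4 - 6*x^3 - 9*x^2 + 94*x - 120

Solve f'(x) = 0:
  Factor: x^4 - 6*x^3 - 9*x^2 + 94*x - 120 = (x - 5)*(x - 3)*(x - 2)*(x + 4) = 0.
  ⇒ x = -4, 2, 3, 5

f''(x) = 4*x^3 - 18*x^2 - 18*x + 94
Second-derivative test at each critical point:
  f''(-4) = -378 < 0 → local maximum
  f''(2) = 18 > 0 → local minimum
  f''(3) = -14 < 0 → local maximum
  f''(5) = 54 > 0 → local minimum

Critical points: x = -4 (local maximum); x = 2 (local minimum); x = 3 (local maximum); x = 5 (local minimum)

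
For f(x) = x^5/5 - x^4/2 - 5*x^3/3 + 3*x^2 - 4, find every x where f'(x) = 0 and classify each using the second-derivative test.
f'(x) = x*(x^3 - 2*x^2 - 5*x + 6)

Solve f'(x) = 0:
  Factor: x^4 - 2*x^3 - 5*x^2 + 6*x = x*(x - 3)*(x - 1)*(x + 2) = 0.
  ⇒ x = -2, 0, 1, 3

f''(x) = 4*x^3 - 6*x^2 - 10*x + 6
Second-derivative test at each critical point:
  f''(-2) = -30 < 0 → local maximum
  f''(0) = 6 > 0 → local minimum
  f''(1) = -6 < 0 → local maximum
  f''(3) = 30 > 0 → local minimum

Critical points: x = -2 (local maximum); x = 0 (local minimum); x = 1 (local maximum); x = 3 (local minimum)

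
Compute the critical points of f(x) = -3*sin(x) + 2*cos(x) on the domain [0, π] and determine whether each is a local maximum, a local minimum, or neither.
f'(x) = -2*sin(x) - 3*cos(x)

Solve f'(x) = 0 on [0, π]:
  f'(x) = 0 ⇔ -3*cos(x) = 2*sin(x) ⇔ tan(x) = -3/2, i.e. x = arctan(-3/2) + nπ; keep the solutions lying in [0, π].
  ⇒ x = pi - atan(3/2) ≈ 2.1588

f''(x) = 3*sin(x) - 2*cos(x)
Second-derivative test at each critical point:
  f''(2.1588) = 3.6056 > 0 → local minimum

Critical points: x = pi - atan(3/2) ≈ 2.1588 (local minimum)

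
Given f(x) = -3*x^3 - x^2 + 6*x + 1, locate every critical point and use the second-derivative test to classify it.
f'(x) = -9*x^2 - 2*x + 6

Solve f'(x) = 0:
  9*x^2 + 2*x - 6 = 0 has no rational roots; quadratic formula: x = (-2 ± √220)/18.
  ⇒ x = -sqrt(55)/9 - 1/9 ≈ -0.9351, -1/9 + sqrt(55)/9 ≈ 0.7129

f''(x) = -18*x - 2
Second-derivative test at each critical point:
  f''(-0.9351) = 14.8324 > 0 → local minimum
  f''(0.7129) = -14.8324 < 0 → local maximum

Critical points: x = -sqrt(55)/9 - 1/9 ≈ -0.9351 (local minimum); x = -1/9 + sqrt(55)/9 ≈ 0.7129 (local maximum)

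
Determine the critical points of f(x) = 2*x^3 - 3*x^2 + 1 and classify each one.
f'(x) = 6*x*(x - 1)

Solve f'(x) = 0:
  Factor: 6*x^2 - 6*x = 6*x*(x - 1) = 0.
  ⇒ x = 0, 1

f''(x) = 12*x - 6
Second-derivative test at each critical point:
  f''(0) = -6 < 0 → local maximum
  f''(1) = 6 > 0 → local minimum

Critical points: x = 0 (local maximum); x = 1 (local minimum)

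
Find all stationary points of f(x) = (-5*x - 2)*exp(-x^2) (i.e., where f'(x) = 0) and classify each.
f'(x) = (2*x*(5*x + 2) - 5)*exp(-x^2)

Solve f'(x) = 0:
  f'(x) = (10*x^2 + 4*x - 5)·exp(-x^2) and exp(-x^2) > 0 for every x, so f'(x) = 0 ⇔ 10*x^2 + 4*x - 5 = 0.
  10*x^2 + 4*x - 5 = 0 has no rational roots; quadratic formula: x = (-4 ± √216)/20.
  ⇒ x = -3*sqrt(6)/10 - 1/5 ≈ -0.9348, -1/5 + 3*sqrt(6)/10 ≈ 0.5348

f''(x) = 2*(-10*x^3 - 4*x^2 + 15*x + 2)*exp(-x^2)
Second-derivative test at each critical point:
  f''(-0.9348) = -6.1331 < 0 → local maximum
  f''(0.5348) = 11.0406 > 0 → local minimum

Critical points: x = -3*sqrt(6)/10 - 1/5 ≈ -0.9348 (local maximum); x = -1/5 + 3*sqrt(6)/10 ≈ 0.5348 (local minimum)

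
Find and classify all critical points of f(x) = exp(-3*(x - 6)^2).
f'(x) = 6*(6 - x)*exp(-3*(x - 6)^2)

Solve f'(x) = 0:
  f'(x) = (36 - 6*x)·exp(-3*(x - 6)^2) and exp(-3*(x - 6)^2) > 0 for every x, so f'(x) = 0 ⇔ 36 - 6*x = 0.
  Factor: 36 - 6*x = -6*(x - 6) = 0.
  ⇒ x = 6

f''(x) = 6*(6*(x - 6)^2 - 1)*exp(-3*(x - 6)^2)
Second-derivative test at each critical point:
  f''(6) = -6 < 0 → local maximum

Critical points: x = 6 (local maximum)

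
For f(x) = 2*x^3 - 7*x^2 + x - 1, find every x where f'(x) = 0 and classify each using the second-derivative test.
f'(x) = 6*x^2 - 14*x + 1

Solve f'(x) = 0:
  6*x^2 - 14*x + 1 = 0 has no rational roots; quadratic formula: x = (14 ± √172)/12.
  ⇒ x = 7/6 - sqrt(43)/6 ≈ 0.0738, sqrt(43)/6 + 7/6 ≈ 2.2596

f''(x) = 12*x - 14
Second-derivative test at each critical point:
  f''(0.0738) = -13.1149 < 0 → local maximum
  f''(2.2596) = 13.1149 > 0 → local minimum

Critical points: x = 7/6 - sqrt(43)/6 ≈ 0.0738 (local maximum); x = sqrt(43)/6 + 7/6 ≈ 2.2596 (local minimum)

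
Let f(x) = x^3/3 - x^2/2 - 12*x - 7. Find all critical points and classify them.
f'(x) = x^2 - x - 12

Solve f'(x) = 0:
  Factor: x^2 - x - 12 = (x - 4)*(x + 3) = 0.
  ⇒ x = -3, 4

f''(x) = 2*x - 1
Second-derivative test at each critical point:
  f''(-3) = -7 < 0 → local maximum
  f''(4) = 7 > 0 → local minimum

Critical points: x = -3 (local maximum); x = 4 (local minimum)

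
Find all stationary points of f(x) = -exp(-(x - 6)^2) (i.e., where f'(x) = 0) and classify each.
f'(x) = 2*(x - 6)*exp(-(x - 6)^2)

Solve f'(x) = 0:
  f'(x) = (2*x - 12)·exp(-(x - 6)^2) and exp(-(x - 6)^2) > 0 for every x, so f'(x) = 0 ⇔ 2*x - 12 = 0.
  Factor: 2*x - 12 = 2*(x - 6) = 0.
  ⇒ x = 6

f''(x) = 2*(1 - 2*(x - 6)^2)*exp(-(x - 6)^2)
Second-derivative test at each critical point:
  f''(6) = 2 > 0 → local minimum

Critical points: x = 6 (local minimum)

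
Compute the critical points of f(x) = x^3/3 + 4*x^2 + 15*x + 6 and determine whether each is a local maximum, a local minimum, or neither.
f'(x) = x^2 + 8*x + 15

Solve f'(x) = 0:
  Factor: x^2 + 8*x + 15 = (x + 3)*(x + 5) = 0.
  ⇒ x = -5, -3

f''(x) = 2*x + 8
Second-derivative test at each critical point:
  f''(-5) = -2 < 0 → local maximum
  f''(-3) = 2 > 0 → local minimum

Critical points: x = -5 (local maximum); x = -3 (local minimum)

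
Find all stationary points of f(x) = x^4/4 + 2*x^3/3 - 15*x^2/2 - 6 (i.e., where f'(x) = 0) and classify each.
f'(x) = x*(x^2 + 2*x - 15)

Solve f'(x) = 0:
  Factor: x^3 + 2*x^2 - 15*x = x*(x - 3)*(x + 5) = 0.
  ⇒ x = -5, 0, 3

f''(x) = 3*x^2 + 4*x - 15
Second-derivative test at each critical point:
  f''(-5) = 40 > 0 → local minimum
  f''(0) = -15 < 0 → local maximum
  f''(3) = 24 > 0 → local minimum

Critical points: x = -5 (local minimum); x = 0 (local maximum); x = 3 (local minimum)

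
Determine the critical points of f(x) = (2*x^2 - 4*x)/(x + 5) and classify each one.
f'(x) = 2*(x^2 + 10*x - 10)/(x^2 + 10*x + 25)

Solve f'(x) = 0:
  f'(x) = 2*(x^2 + 10*x - 10)/(x + 5)^2; the denominator is positive wherever f is defined, so f'(x) = 0 ⇔ 2*x^2 + 20*x - 20 = 0.
  Factor: 2*x^2 + 20*x - 20 = 2*(x^2 + 10*x - 10); x^2 + 10*x - 10 = 0 has no rational roots; quadratic formula: x = (-10 ± √140)/2.
  ⇒ x = -sqrt(35) - 5 ≈ -10.9161, -5 + sqrt(35) ≈ 0.9161

f''(x) = 140/(x^3 + 15*x^2 + 75*x + 125)
Second-derivative test at each critical point:
  f''(-10.9161) = -0.6761 < 0 → local maximum
  f''(0.9161) = 0.6761 > 0 → local minimum

Critical points: x = -sqrt(35) - 5 ≈ -10.9161 (local maximum); x = -5 + sqrt(35) ≈ 0.9161 (local minimum)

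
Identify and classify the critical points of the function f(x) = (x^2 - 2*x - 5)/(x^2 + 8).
f'(x) = 2*(x^2 + 13*x - 8)/(x^4 + 16*x^2 + 64)

Solve f'(x) = 0:
  f'(x) = 2*(x^2 + 13*x - 8)/(x^2 + 8)^2; the denominator is positive wherever f is defined, so f'(x) = 0 ⇔ 2*x^2 + 26*x - 16 = 0.
  Factor: 2*x^2 + 26*x - 16 = 2*(x^2 + 13*x - 8); x^2 + 13*x - 8 = 0 has no rational roots; quadratic formula: x = (-13 ± √201)/2.
  ⇒ x = -sqrt(201)/2 - 13/2 ≈ -13.5887, -13/2 + sqrt(201)/2 ≈ 0.5887

f''(x) = 2*(-2*x^3 - 39*x^2 + 48*x + 104)/(x^6 + 24*x^4 + 192*x^2 + 512)
Second-derivative test at each critical point:
  f''(-13.5887) = -0.0008 < 0 → local maximum
  f''(0.5887) = 0.4070 > 0 → local minimum

Critical points: x = -sqrt(201)/2 - 13/2 ≈ -13.5887 (local maximum); x = -13/2 + sqrt(201)/2 ≈ 0.5887 (local minimum)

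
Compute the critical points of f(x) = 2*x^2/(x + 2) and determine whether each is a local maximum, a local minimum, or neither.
f'(x) = 2*x*(x + 4)/(x^2 + 4*x + 4)

Solve f'(x) = 0:
  f'(x) = 2*x*(x + 4)/(x + 2)^2; the denominator is positive wherever f is defined, so f'(x) = 0 ⇔ 2*x^2 + 8*x = 0.
  Factor: 2*x^2 + 8*x = 2*x*(x + 4) = 0.
  ⇒ x = -4, 0

f''(x) = 16/(x^3 + 6*x^2 + 12*x + 8)
Second-derivative test at each critical point:
  f''(-4) = -2 < 0 → local maximum
  f''(0) = 2 > 0 → local minimum

Critical points: x = -4 (local maximum); x = 0 (local minimum)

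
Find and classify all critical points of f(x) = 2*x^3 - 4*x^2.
f'(x) = 2*x*(3*x - 4)

Solve f'(x) = 0:
  Factor: 6*x^2 - 8*x = 2*x*(3*x - 4) = 0.
  ⇒ x = 0, 4/3

f''(x) = 12*x - 8
Second-derivative test at each critical point:
  f''(0) = -8 < 0 → local maximum
  f''(4/3) = 8 > 0 → local minimum

Critical points: x = 0 (local maximum); x = 4/3 (local minimum)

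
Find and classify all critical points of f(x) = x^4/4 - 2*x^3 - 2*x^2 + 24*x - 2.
f'(x) = x^3 - 6*x^2 - 4*x + 24

Solve f'(x) = 0:
  Factor: x^3 - 6*x^2 - 4*x + 24 = (x - 6)*(x - 2)*(x + 2) = 0.
  ⇒ x = -2, 2, 6

f''(x) = 3*x^2 - 12*x - 4
Second-derivative test at each critical point:
  f''(-2) = 32 > 0 → local minimum
  f''(2) = -16 < 0 → local maximum
  f''(6) = 32 > 0 → local minimum

Critical points: x = -2 (local minimum); x = 2 (local maximum); x = 6 (local minimum)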